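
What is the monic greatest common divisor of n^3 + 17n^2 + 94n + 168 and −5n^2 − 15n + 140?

n + 7

Euclidean algorithm in ℚ[n]:
  n^3 + 17n^2 + 94n + 168 = (−(1/5)n − 14/5)(−5n^2 − 15n + 140) + (80n + 560)
  −5n^2 − 15n + 140 = (−(1/16)n + 1/4)(80n + 560) + (0)
Last nonzero remainder: 80n + 560. Dividing through by 80 gives the monic gcd n + 7.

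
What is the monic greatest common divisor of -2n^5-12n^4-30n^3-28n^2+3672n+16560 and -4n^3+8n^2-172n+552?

n^2+n+46

Euclidean algorithm in ℚ[n]:
  -2n^5-12n^4-30n^3-28n^2+3672n+16560 = ((1/2)n^2+4n-6)(-4n^3+8n^2-172n+552) + (432n^2+432n+19872)
  -4n^3+8n^2-172n+552 = (-(1/108)n+1/36)(432n^2+432n+19872) + (0)
Last nonzero remainder: 432n^2+432n+19872. Dividing through by 432 gives the monic gcd n^2+n+46.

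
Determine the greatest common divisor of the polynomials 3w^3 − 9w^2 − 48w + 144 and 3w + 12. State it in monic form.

w + 4

Apply the Euclidean algorithm:
  3w^3 − 9w^2 − 48w + 144 = (w^2 − 7w + 12)(3w + 12) + (0)
Last nonzero remainder: 3w + 12. Dividing through by 3 gives the monic gcd w + 4.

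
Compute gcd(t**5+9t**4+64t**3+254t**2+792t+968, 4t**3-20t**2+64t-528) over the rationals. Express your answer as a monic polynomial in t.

t**2+t+22

Apply the Euclidean algorithm:
  t**5+9t**4+64t**3+254t**2+792t+968 = ((1/4)t**2+(7/2)t+59/2)(4t**3-20t**2+64t-528) + (752t**2+752t+16544)
  4t**3-20t**2+64t-528 = ((1/188)t-3/94)(752t**2+752t+16544) + (0)
Last nonzero remainder: 752t**2+752t+16544. Dividing through by 752 gives the monic gcd t**2+t+22.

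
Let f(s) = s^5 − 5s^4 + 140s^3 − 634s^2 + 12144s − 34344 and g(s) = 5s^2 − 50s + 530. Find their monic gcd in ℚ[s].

By polynomial division,
  s^5 − 5s^4 + 140s^3 − 634s^2 + 12144s − 34344 = ((1/5)s^3 + s^2 + (84/5)s − 324/5)(5s^2 − 50s + 530) + (0)
Last nonzero remainder: 5s^2 − 50s + 530. Dividing through by 5 gives the monic gcd s^2 − 10s + 106.

s^2 − 10s + 106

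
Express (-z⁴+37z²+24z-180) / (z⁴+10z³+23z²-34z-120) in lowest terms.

By polynomial division,
  -z⁴+37z²+24z-180 = (-1)(z⁴+10z³+23z²-34z-120) + (10z³+60z²-10z-300)
  z⁴+10z³+23z²-34z-120 = ((1/10)z+2/5)(10z³+60z²-10z-300) + (0)
Last nonzero remainder: 10z³+60z²-10z-300. Dividing through by 10 gives the monic gcd z³+6z²-z-30.
Cancel z³+6z²-z-30 from numerator and denominator to get the reduced form.

(-z+6)/(z+4)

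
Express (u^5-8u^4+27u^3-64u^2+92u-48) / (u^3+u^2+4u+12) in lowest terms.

(u^3-7u^2+14u-8)/(u+2)

Repeated division with remainder:
  u^5-8u^4+27u^3-64u^2+92u-48 = (u^2-9u+32)(u^3+u^2+4u+12) + (-72u^2+72u-432)
  u^3+u^2+4u+12 = (-(1/72)u-1/36)(-72u^2+72u-432) + (0)
Last nonzero remainder: -72u^2+72u-432. Dividing through by -72 gives the monic gcd u^2-u+6.
Cancel u^2-u+6 from numerator and denominator to get the reduced form.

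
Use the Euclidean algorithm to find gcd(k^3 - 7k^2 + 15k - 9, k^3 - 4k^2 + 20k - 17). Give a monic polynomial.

k - 1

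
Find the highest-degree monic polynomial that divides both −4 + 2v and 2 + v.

1

Euclidean algorithm in ℚ[v]:
  2v − 4 = (2)(v + 2) + (−8)
  v + 2 = (−(1/8)v − 1/4)(−8) + (0)
The last nonzero remainder is the constant −8, so the polynomials are coprime and gcd = 1.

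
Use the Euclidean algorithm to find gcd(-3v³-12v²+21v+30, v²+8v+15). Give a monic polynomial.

v+5

Repeated division with remainder:
  -3v³-12v²+21v+30 = (-3v+12)(v²+8v+15) + (-30v-150)
  v²+8v+15 = (-(1/30)v-1/10)(-30v-150) + (0)
Last nonzero remainder: -30v-150. Dividing through by -30 gives the monic gcd v+5.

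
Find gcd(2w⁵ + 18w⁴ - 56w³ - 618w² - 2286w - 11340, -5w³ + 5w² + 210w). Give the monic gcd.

w² - w - 42

Repeated division with remainder:
  2w⁵ + 18w⁴ - 56w³ - 618w² - 2286w - 11340 = (-(2/5)w² - 4w - 48/5)(-5w³ + 5w² + 210w) + (270w² - 270w - 11340)
  -5w³ + 5w² + 210w = (-(1/54)w)(270w² - 270w - 11340) + (0)
Last nonzero remainder: 270w² - 270w - 11340. Dividing through by 270 gives the monic gcd w² - w - 42.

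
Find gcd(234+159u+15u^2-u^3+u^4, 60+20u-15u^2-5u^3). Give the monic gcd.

6+5u+u^2

Euclidean algorithm in ℚ[u]:
  u^4-u^3+15u^2+159u+234 = (-(1/5)u+4/5)(-5u^3-15u^2+20u+60) + (31u^2+155u+186)
  -5u^3-15u^2+20u+60 = (-(5/31)u+10/31)(31u^2+155u+186) + (0)
Last nonzero remainder: 31u^2+155u+186. Dividing through by 31 gives the monic gcd u^2+5u+6.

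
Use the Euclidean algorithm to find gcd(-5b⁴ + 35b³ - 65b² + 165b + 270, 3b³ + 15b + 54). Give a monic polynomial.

Euclidean algorithm in ℚ[b]:
  -5b⁴ + 35b³ - 65b² + 165b + 270 = (-(5/3)b + 35/3)(3b³ + 15b + 54) + (-40b² + 80b - 360)
  3b³ + 15b + 54 = (-(3/40)b - 3/20)(-40b² + 80b - 360) + (0)
Last nonzero remainder: -40b² + 80b - 360. Dividing through by -40 gives the monic gcd b² - 2b + 9.

b² - 2b + 9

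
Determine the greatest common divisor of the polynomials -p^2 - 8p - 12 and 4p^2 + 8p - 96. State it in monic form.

Apply the Euclidean algorithm:
  -p^2 - 8p - 12 = (-1/4)(4p^2 + 8p - 96) + (-6p - 36)
  4p^2 + 8p - 96 = (-(2/3)p + 8/3)(-6p - 36) + (0)
Last nonzero remainder: -6p - 36. Dividing through by -6 gives the monic gcd p + 6.

p + 6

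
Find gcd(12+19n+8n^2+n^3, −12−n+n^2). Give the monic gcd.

3+n

Repeated division with remainder:
  n^3+8n^2+19n+12 = (n+9)(n^2−n−12) + (40n+120)
  n^2−n−12 = ((1/40)n−1/10)(40n+120) + (0)
Last nonzero remainder: 40n+120. Dividing through by 40 gives the monic gcd n+3.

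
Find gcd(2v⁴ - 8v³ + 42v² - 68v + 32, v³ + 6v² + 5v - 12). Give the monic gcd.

By polynomial division,
  2v⁴ - 8v³ + 42v² - 68v + 32 = (2v - 20)(v³ + 6v² + 5v - 12) + (152v² + 56v - 208)
  v³ + 6v² + 5v - 12 = ((1/152)v + 107/2888)(152v² + 56v - 208) + ((1550/361)v - 1550/361)
  152v² + 56v - 208 = ((27436/775)v + 37544/775)((1550/361)v - 1550/361) + (0)
Last nonzero remainder: (1550/361)v - 1550/361. Dividing through by 1550/361 gives the monic gcd v - 1.

v - 1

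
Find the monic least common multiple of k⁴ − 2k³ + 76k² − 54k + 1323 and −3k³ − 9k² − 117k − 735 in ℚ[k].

Apply the Euclidean algorithm:
  k⁴ − 2k³ + 76k² − 54k + 1323 = (−(1/3)k + 5/3)(−3k³ − 9k² − 117k − 735) + (52k² − 104k + 2548)
  −3k³ − 9k² − 117k − 735 = (−(3/52)k − 15/52)(52k² − 104k + 2548) + (0)
Last nonzero remainder: 52k² − 104k + 2548. Dividing through by 52 gives the monic gcd k² − 2k + 49.
Then lcm(f, g) = f·g / gcd(f, g); expanding and making the result monic gives the answer.

k⁵ + 3k⁴ + 66k³ + 326k² + 1053k + 6615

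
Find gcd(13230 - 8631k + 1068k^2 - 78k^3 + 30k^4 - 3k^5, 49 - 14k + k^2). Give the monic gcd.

Apply the Euclidean algorithm:
  -3k^5 + 30k^4 - 78k^3 + 1068k^2 - 8631k + 13230 = (-3k^3 - 12k^2 - 99k + 270)(k^2 - 14k + 49) + (0)
The last nonzero remainder k^2 - 14k + 49 is already monic.

49 - 14k + k^2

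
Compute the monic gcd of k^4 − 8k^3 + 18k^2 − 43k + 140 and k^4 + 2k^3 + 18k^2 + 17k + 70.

k^2 + k + 7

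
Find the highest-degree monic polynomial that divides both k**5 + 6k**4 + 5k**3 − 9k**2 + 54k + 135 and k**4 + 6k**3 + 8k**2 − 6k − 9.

k**2 + 6k + 9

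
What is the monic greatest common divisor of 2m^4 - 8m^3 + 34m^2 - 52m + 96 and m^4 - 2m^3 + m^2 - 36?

m^2 - m + 6

Repeated division with remainder:
  2m^4 - 8m^3 + 34m^2 - 52m + 96 = (2)(m^4 - 2m^3 + m^2 - 36) + (-4m^3 + 32m^2 - 52m + 168)
  m^4 - 2m^3 + m^2 - 36 = (-(1/4)m - 3/2)(-4m^3 + 32m^2 - 52m + 168) + (36m^2 - 36m + 216)
  -4m^3 + 32m^2 - 52m + 168 = (-(1/9)m + 7/9)(36m^2 - 36m + 216) + (0)
Last nonzero remainder: 36m^2 - 36m + 216. Dividing through by 36 gives the monic gcd m^2 - m + 6.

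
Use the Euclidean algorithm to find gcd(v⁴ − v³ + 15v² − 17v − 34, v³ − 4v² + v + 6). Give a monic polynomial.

v² − v − 2

Apply the Euclidean algorithm:
  v⁴ − v³ + 15v² − 17v − 34 = (v + 3)(v³ − 4v² + v + 6) + (26v² − 26v − 52)
  v³ − 4v² + v + 6 = ((1/26)v − 3/26)(26v² − 26v − 52) + (0)
Last nonzero remainder: 26v² − 26v − 52. Dividing through by 26 gives the monic gcd v² − v − 2.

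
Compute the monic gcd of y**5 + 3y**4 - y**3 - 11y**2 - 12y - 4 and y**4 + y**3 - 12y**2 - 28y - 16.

y**2 + 3y + 2

Repeated division with remainder:
  y**5 + 3y**4 - y**3 - 11y**2 - 12y - 4 = (y + 2)(y**4 + y**3 - 12y**2 - 28y - 16) + (9y**3 + 41y**2 + 60y + 28)
  y**4 + y**3 - 12y**2 - 28y - 16 = ((1/9)y - 32/81)(9y**3 + 41y**2 + 60y + 28) + (-(200/81)y**2 - (200/27)y - 400/81)
  9y**3 + 41y**2 + 60y + 28 = (-(729/200)y - 567/100)(-(200/81)y**2 - (200/27)y - 400/81) + (0)
Last nonzero remainder: -(200/81)y**2 - (200/27)y - 400/81. Dividing through by -200/81 gives the monic gcd y**2 + 3y + 2.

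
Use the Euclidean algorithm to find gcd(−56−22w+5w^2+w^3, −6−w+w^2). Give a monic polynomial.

By polynomial division,
  w^3+5w^2−22w−56 = (w+6)(w^2−w−6) + (−10w−20)
  w^2−w−6 = (−(1/10)w+3/10)(−10w−20) + (0)
Last nonzero remainder: −10w−20. Dividing through by −10 gives the monic gcd w+2.

2+w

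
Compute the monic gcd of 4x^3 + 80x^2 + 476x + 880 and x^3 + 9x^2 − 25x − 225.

By polynomial division,
  4x^3 + 80x^2 + 476x + 880 = (4)(x^3 + 9x^2 − 25x − 225) + (44x^2 + 576x + 1780)
  x^3 + 9x^2 − 25x − 225 = ((1/44)x − 45/484)(44x^2 + 576x + 1780) + (−(1440/121)x − 7200/121)
  44x^2 + 576x + 1780 = (−(1331/360)x − 10769/360)(−(1440/121)x − 7200/121) + (0)
Last nonzero remainder: −(1440/121)x − 7200/121. Dividing through by −1440/121 gives the monic gcd x + 5.

x + 5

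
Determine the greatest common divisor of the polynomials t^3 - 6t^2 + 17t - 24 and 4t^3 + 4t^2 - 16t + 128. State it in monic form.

t^2 - 3t + 8

Euclidean algorithm in ℚ[t]:
  t^3 - 6t^2 + 17t - 24 = (1/4)(4t^3 + 4t^2 - 16t + 128) + (-7t^2 + 21t - 56)
  4t^3 + 4t^2 - 16t + 128 = (-(4/7)t - 16/7)(-7t^2 + 21t - 56) + (0)
Last nonzero remainder: -7t^2 + 21t - 56. Dividing through by -7 gives the monic gcd t^2 - 3t + 8.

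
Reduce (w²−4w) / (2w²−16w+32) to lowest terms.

Repeated division with remainder:
  w²−4w = (1/2)(2w²−16w+32) + (4w−16)
  2w²−16w+32 = ((1/2)w−2)(4w−16) + (0)
Last nonzero remainder: 4w−16. Dividing through by 4 gives the monic gcd w−4.
Cancel w−4 from numerator and denominator to get the reduced form.

(w)/(2w−8)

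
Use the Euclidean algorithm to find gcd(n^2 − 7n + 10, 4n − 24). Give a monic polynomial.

1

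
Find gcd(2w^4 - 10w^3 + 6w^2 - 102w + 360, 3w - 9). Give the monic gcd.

Euclidean algorithm in ℚ[w]:
  2w^4 - 10w^3 + 6w^2 - 102w + 360 = ((2/3)w^3 - (4/3)w^2 - 2w - 40)(3w - 9) + (0)
Last nonzero remainder: 3w - 9. Dividing through by 3 gives the monic gcd w - 3.

w - 3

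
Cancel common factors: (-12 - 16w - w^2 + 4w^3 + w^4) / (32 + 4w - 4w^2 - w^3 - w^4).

(-3 - 4w - w^2)/(8 + w + w^2)

Apply the Euclidean algorithm:
  w^4 + 4w^3 - w^2 - 16w - 12 = (-1)(-w^4 - w^3 - 4w^2 + 4w + 32) + (3w^3 - 5w^2 - 12w + 20)
  -w^4 - w^3 - 4w^2 + 4w + 32 = (-(1/3)w - 8/9)(3w^3 - 5w^2 - 12w + 20) + (-(112/9)w^2 + 448/9)
  3w^3 - 5w^2 - 12w + 20 = (-(27/112)w + 45/112)(-(112/9)w^2 + 448/9) + (0)
Last nonzero remainder: -(112/9)w^2 + 448/9. Dividing through by -112/9 gives the monic gcd w^2 - 4.
Cancel w^2 - 4 from numerator and denominator to get the reduced form.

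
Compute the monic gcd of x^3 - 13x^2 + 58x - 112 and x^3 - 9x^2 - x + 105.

By polynomial division,
  x^3 - 13x^2 + 58x - 112 = (x^3 - 9x^2 - x + 105) + (-4x^2 + 59x - 217)
  x^3 - 9x^2 - x + 105 = (-(1/4)x - 23/16)(-4x^2 + 59x - 217) + ((473/16)x - 3311/16)
  -4x^2 + 59x - 217 = (-(64/473)x + 496/473)((473/16)x - 3311/16) + (0)
Last nonzero remainder: (473/16)x - 3311/16. Dividing through by 473/16 gives the monic gcd x - 7.

x - 7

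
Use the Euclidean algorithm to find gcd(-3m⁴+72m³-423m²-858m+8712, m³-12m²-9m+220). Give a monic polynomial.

m²-7m-44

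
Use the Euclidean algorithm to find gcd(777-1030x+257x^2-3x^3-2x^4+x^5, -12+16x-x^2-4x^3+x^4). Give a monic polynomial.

3-4x+x^2

By polynomial division,
  x^5-2x^4-3x^3+257x^2-1030x+777 = (x+2)(x^4-4x^3-x^2+16x-12) + (6x^3+243x^2-1050x+801)
  x^4-4x^3-x^2+16x-12 = ((1/6)x-89/12)(6x^3+243x^2-1050x+801) + ((7905/4)x^2-7905x+23715/4)
  6x^3+243x^2-1050x+801 = ((8/2635)x+356/2635)((7905/4)x^2-7905x+23715/4) + (0)
Last nonzero remainder: (7905/4)x^2-7905x+23715/4. Dividing through by 7905/4 gives the monic gcd x^2-4x+3.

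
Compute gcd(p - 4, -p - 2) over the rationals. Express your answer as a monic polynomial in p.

Apply the Euclidean algorithm:
  p - 4 = (-1)(-p - 2) + (-6)
  -p - 2 = ((1/6)p + 1/3)(-6) + (0)
The last nonzero remainder is the constant -6, so the polynomials are coprime and gcd = 1.

1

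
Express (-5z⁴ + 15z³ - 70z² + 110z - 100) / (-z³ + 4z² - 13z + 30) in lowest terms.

(5z² - 10z + 10)/(z - 3)

Euclidean algorithm in ℚ[z]:
  -5z⁴ + 15z³ - 70z² + 110z - 100 = (5z + 5)(-z³ + 4z² - 13z + 30) + (-25z² + 25z - 250)
  -z³ + 4z² - 13z + 30 = ((1/25)z - 3/25)(-25z² + 25z - 250) + (0)
Last nonzero remainder: -25z² + 25z - 250. Dividing through by -25 gives the monic gcd z² - z + 10.
Cancel z² - z + 10 from numerator and denominator to get the reduced form.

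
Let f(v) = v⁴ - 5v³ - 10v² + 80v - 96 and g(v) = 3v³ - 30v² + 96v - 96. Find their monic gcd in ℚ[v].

Repeated division with remainder:
  v⁴ - 5v³ - 10v² + 80v - 96 = ((1/3)v + 5/3)(3v³ - 30v² + 96v - 96) + (8v² - 48v + 64)
  3v³ - 30v² + 96v - 96 = ((3/8)v - 3/2)(8v² - 48v + 64) + (0)
Last nonzero remainder: 8v² - 48v + 64. Dividing through by 8 gives the monic gcd v² - 6v + 8.

v² - 6v + 8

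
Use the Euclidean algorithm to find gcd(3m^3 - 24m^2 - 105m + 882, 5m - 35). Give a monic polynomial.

m - 7

Euclidean algorithm in ℚ[m]:
  3m^3 - 24m^2 - 105m + 882 = ((3/5)m^2 - (3/5)m - 126/5)(5m - 35) + (0)
Last nonzero remainder: 5m - 35. Dividing through by 5 gives the monic gcd m - 7.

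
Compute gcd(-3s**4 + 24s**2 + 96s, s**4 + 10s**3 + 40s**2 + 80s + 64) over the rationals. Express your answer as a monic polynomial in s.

s**2 + 4s + 8

Apply the Euclidean algorithm:
  -3s**4 + 24s**2 + 96s = (-3)(s**4 + 10s**3 + 40s**2 + 80s + 64) + (30s**3 + 144s**2 + 336s + 192)
  s**4 + 10s**3 + 40s**2 + 80s + 64 = ((1/30)s + 13/75)(30s**3 + 144s**2 + 336s + 192) + ((96/25)s**2 + (384/25)s + 768/25)
  30s**3 + 144s**2 + 336s + 192 = ((125/16)s + 25/4)((96/25)s**2 + (384/25)s + 768/25) + (0)
Last nonzero remainder: (96/25)s**2 + (384/25)s + 768/25. Dividing through by 96/25 gives the monic gcd s**2 + 4s + 8.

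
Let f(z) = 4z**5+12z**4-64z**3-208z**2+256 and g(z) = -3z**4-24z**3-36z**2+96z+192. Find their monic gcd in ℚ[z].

z**2+6z+8

By polynomial division,
  4z**5+12z**4-64z**3-208z**2+256 = (-(4/3)z+20/3)(-3z**4-24z**3-36z**2+96z+192) + (48z**3+160z**2-384z-1024)
  -3z**4-24z**3-36z**2+96z+192 = (-(1/16)z-7/24)(48z**3+160z**2-384z-1024) + (-(40/3)z**2-80z-320/3)
  48z**3+160z**2-384z-1024 = (-(18/5)z+48/5)(-(40/3)z**2-80z-320/3) + (0)
Last nonzero remainder: -(40/3)z**2-80z-320/3. Dividing through by -40/3 gives the monic gcd z**2+6z+8.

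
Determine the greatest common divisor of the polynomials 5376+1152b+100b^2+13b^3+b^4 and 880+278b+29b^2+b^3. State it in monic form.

8+b

By polynomial division,
  b^4+13b^3+100b^2+1152b+5376 = (b-16)(b^3+29b^2+278b+880) + (286b^2+4720b+19456)
  b^3+29b^2+278b+880 = ((1/286)b+1787/40898)(286b^2+4720b+19456) + ((76398/20449)b+611184/20449)
  286b^2+4720b+19456 = ((2924207/38199)b+24865984/38199)((76398/20449)b+611184/20449) + (0)
Last nonzero remainder: (76398/20449)b+611184/20449. Dividing through by 76398/20449 gives the monic gcd b+8.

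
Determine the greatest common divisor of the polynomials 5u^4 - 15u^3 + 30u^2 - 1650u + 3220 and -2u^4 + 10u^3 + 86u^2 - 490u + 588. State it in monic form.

u^2 - 9u + 14

Repeated division with remainder:
  5u^4 - 15u^3 + 30u^2 - 1650u + 3220 = (-5/2)(-2u^4 + 10u^3 + 86u^2 - 490u + 588) + (10u^3 + 245u^2 - 2875u + 4690)
  -2u^4 + 10u^3 + 86u^2 - 490u + 588 = (-(1/5)u + 59/10)(10u^3 + 245u^2 - 2875u + 4690) + (-(3869/2)u^2 + (34821/2)u - 27083)
  10u^3 + 245u^2 - 2875u + 4690 = (-(20/3869)u - 670/3869)(-(3869/2)u^2 + (34821/2)u - 27083) + (0)
Last nonzero remainder: -(3869/2)u^2 + (34821/2)u - 27083. Dividing through by -3869/2 gives the monic gcd u^2 - 9u + 14.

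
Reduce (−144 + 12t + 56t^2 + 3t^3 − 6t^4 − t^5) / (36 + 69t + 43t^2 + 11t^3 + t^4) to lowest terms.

Apply the Euclidean algorithm:
  −t^5 − 6t^4 + 3t^3 + 56t^2 + 12t − 144 = (−t + 5)(t^4 + 11t^3 + 43t^2 + 69t + 36) + (−9t^3 − 90t^2 − 297t − 324)
  t^4 + 11t^3 + 43t^2 + 69t + 36 = (−(1/9)t − 1/9)(−9t^3 − 90t^2 − 297t − 324) + (0)
Last nonzero remainder: −9t^3 − 90t^2 − 297t − 324. Dividing through by −9 gives the monic gcd t^3 + 10t^2 + 33t + 36.
Cancel t^3 + 10t^2 + 33t + 36 from numerator and denominator to get the reduced form.

(−4 + 4t − t^2)/(1 + t)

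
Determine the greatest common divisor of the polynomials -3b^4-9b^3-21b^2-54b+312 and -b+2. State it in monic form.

b-2

By polynomial division,
  -3b^4-9b^3-21b^2-54b+312 = (3b^3+15b^2+51b+156)(-b+2) + (0)
Last nonzero remainder: -b+2. Dividing through by -1 gives the monic gcd b-2.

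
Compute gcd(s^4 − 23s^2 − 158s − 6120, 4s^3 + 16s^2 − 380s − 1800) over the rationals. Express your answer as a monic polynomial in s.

s^2 − s − 90

Euclidean algorithm in ℚ[s]:
  s^4 − 23s^2 − 158s − 6120 = ((1/4)s − 1)(4s^3 + 16s^2 − 380s − 1800) + (88s^2 − 88s − 7920)
  4s^3 + 16s^2 − 380s − 1800 = ((1/22)s + 5/22)(88s^2 − 88s − 7920) + (0)
Last nonzero remainder: 88s^2 − 88s − 7920. Dividing through by 88 gives the monic gcd s^2 − s − 90.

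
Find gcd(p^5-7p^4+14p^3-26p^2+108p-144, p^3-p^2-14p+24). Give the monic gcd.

p^2-5p+6

Repeated division with remainder:
  p^5-7p^4+14p^3-26p^2+108p-144 = (p^2-6p+22)(p^3-p^2-14p+24) + (-112p^2+560p-672)
  p^3-p^2-14p+24 = (-(1/112)p-1/28)(-112p^2+560p-672) + (0)
Last nonzero remainder: -112p^2+560p-672. Dividing through by -112 gives the monic gcd p^2-5p+6.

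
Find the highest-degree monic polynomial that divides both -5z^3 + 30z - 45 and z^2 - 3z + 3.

z^2 - 3z + 3

Euclidean algorithm in ℚ[z]:
  -5z^3 + 30z - 45 = (-5z - 15)(z^2 - 3z + 3) + (0)
The last nonzero remainder z^2 - 3z + 3 is already monic.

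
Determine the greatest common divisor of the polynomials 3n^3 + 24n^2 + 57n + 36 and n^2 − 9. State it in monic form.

n + 3

Repeated division with remainder:
  3n^3 + 24n^2 + 57n + 36 = (3n + 24)(n^2 − 9) + (84n + 252)
  n^2 − 9 = ((1/84)n − 1/28)(84n + 252) + (0)
Last nonzero remainder: 84n + 252. Dividing through by 84 gives the monic gcd n + 3.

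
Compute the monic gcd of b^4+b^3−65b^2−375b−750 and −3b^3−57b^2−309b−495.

Apply the Euclidean algorithm:
  b^4+b^3−65b^2−375b−750 = (−(1/3)b+6)(−3b^3−57b^2−309b−495) + (174b^2+1314b+2220)
  −3b^3−57b^2−309b−495 = (−(1/58)b−166/841)(174b^2+1314b+2220) + (−(9555/841)b−47775/841)
  174b^2+1314b+2220 = (−(48778/3185)b−124468/3185)(−(9555/841)b−47775/841) + (0)
Last nonzero remainder: −(9555/841)b−47775/841. Dividing through by −9555/841 gives the monic gcd b+5.

b+5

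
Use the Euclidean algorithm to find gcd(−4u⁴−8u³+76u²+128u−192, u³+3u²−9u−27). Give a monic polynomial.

u+3

Apply the Euclidean algorithm:
  −4u⁴−8u³+76u²+128u−192 = (−4u+4)(u³+3u²−9u−27) + (28u²+56u−84)
  u³+3u²−9u−27 = ((1/28)u+1/28)(28u²+56u−84) + (−8u−24)
  28u²+56u−84 = (−(7/2)u+7/2)(−8u−24) + (0)
Last nonzero remainder: −8u−24. Dividing through by −8 gives the monic gcd u+3.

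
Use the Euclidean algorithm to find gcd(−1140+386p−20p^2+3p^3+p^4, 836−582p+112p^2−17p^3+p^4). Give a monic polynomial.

Euclidean algorithm in ℚ[p]:
  p^4+3p^3−20p^2+386p−1140 = (p^4−17p^3+112p^2−582p+836) + (20p^3−132p^2+968p−1976)
  p^4−17p^3+112p^2−582p+836 = ((1/20)p−13/25)(20p^3−132p^2+968p−1976) + (−(126/25)p^2+(504/25)p−4788/25)
  20p^3−132p^2+968p−1976 = (−(250/63)p+650/63)(−(126/25)p^2+(504/25)p−4788/25) + (0)
Last nonzero remainder: −(126/25)p^2+(504/25)p−4788/25. Dividing through by −126/25 gives the monic gcd p^2−4p+38.

38−4p+p^2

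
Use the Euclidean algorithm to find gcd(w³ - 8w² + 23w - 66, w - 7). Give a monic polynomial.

1

Euclidean algorithm in ℚ[w]:
  w³ - 8w² + 23w - 66 = (w² - w + 16)(w - 7) + (46)
  w - 7 = ((1/46)w - 7/46)(46) + (0)
The last nonzero remainder is the constant 46, so the polynomials are coprime and gcd = 1.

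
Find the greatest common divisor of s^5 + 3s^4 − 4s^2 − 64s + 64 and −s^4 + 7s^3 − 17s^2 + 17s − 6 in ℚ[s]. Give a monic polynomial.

s^2 − 3s + 2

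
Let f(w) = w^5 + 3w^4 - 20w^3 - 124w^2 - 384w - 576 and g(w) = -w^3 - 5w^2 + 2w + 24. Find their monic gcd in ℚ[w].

w^2 + 7w + 12

Repeated division with remainder:
  w^5 + 3w^4 - 20w^3 - 124w^2 - 384w - 576 = (-w^2 + 2w + 8)(-w^3 - 5w^2 + 2w + 24) + (-64w^2 - 448w - 768)
  -w^3 - 5w^2 + 2w + 24 = ((1/64)w - 1/32)(-64w^2 - 448w - 768) + (0)
Last nonzero remainder: -64w^2 - 448w - 768. Dividing through by -64 gives the monic gcd w^2 + 7w + 12.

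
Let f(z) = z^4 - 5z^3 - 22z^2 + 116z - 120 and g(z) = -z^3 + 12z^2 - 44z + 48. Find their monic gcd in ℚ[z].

Repeated division with remainder:
  z^4 - 5z^3 - 22z^2 + 116z - 120 = (-z - 7)(-z^3 + 12z^2 - 44z + 48) + (18z^2 - 144z + 216)
  -z^3 + 12z^2 - 44z + 48 = (-(1/18)z + 2/9)(18z^2 - 144z + 216) + (0)
Last nonzero remainder: 18z^2 - 144z + 216. Dividing through by 18 gives the monic gcd z^2 - 8z + 12.

z^2 - 8z + 12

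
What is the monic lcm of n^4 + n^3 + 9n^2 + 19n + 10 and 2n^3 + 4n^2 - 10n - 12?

n^6 + 2n^5 + 4n^4 + 22n^3 - 25n^2 - 104n - 60

Apply the Euclidean algorithm:
  n^4 + n^3 + 9n^2 + 19n + 10 = ((1/2)n - 1/2)(2n^3 + 4n^2 - 10n - 12) + (16n^2 + 20n + 4)
  2n^3 + 4n^2 - 10n - 12 = ((1/8)n + 3/32)(16n^2 + 20n + 4) + (-(99/8)n - 99/8)
  16n^2 + 20n + 4 = (-(128/99)n - 32/99)(-(99/8)n - 99/8) + (0)
Last nonzero remainder: -(99/8)n - 99/8. Dividing through by -99/8 gives the monic gcd n + 1.
Then lcm(f, g) = f·g / gcd(f, g); expanding and making the result monic gives the answer.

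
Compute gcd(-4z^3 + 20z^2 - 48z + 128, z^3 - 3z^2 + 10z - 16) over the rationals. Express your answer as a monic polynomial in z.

Apply the Euclidean algorithm:
  -4z^3 + 20z^2 - 48z + 128 = (-4)(z^3 - 3z^2 + 10z - 16) + (8z^2 - 8z + 64)
  z^3 - 3z^2 + 10z - 16 = ((1/8)z - 1/4)(8z^2 - 8z + 64) + (0)
Last nonzero remainder: 8z^2 - 8z + 64. Dividing through by 8 gives the monic gcd z^2 - z + 8.

z^2 - z + 8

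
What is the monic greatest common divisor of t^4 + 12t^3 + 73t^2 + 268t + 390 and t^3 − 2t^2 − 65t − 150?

t^2 + 8t + 15

By polynomial division,
  t^4 + 12t^3 + 73t^2 + 268t + 390 = (t + 14)(t^3 − 2t^2 − 65t − 150) + (166t^2 + 1328t + 2490)
  t^3 − 2t^2 − 65t − 150 = ((1/166)t − 5/83)(166t^2 + 1328t + 2490) + (0)
Last nonzero remainder: 166t^2 + 1328t + 2490. Dividing through by 166 gives the monic gcd t^2 + 8t + 15.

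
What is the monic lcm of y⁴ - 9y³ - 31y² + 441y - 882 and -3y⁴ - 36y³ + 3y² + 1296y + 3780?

y⁶ + 2y⁵ - 100y⁴ - 170y³ + 3039y² + 3528y - 26460

By polynomial division,
  y⁴ - 9y³ - 31y² + 441y - 882 = (-1/3)(-3y⁴ - 36y³ + 3y² + 1296y + 3780) + (-21y³ - 30y² + 873y + 378)
  -3y⁴ - 36y³ + 3y² + 1296y + 3780 = ((1/7)y + 74/49)(-21y³ - 30y² + 873y + 378) + (-(3744/49)y² - (3744/49)y + 22464/7)
  -21y³ - 30y² + 873y + 378 = ((343/1248)y + 49/416)(-(3744/49)y² - (3744/49)y + 22464/7) + (0)
Last nonzero remainder: -(3744/49)y² - (3744/49)y + 22464/7. Dividing through by -3744/49 gives the monic gcd y² + y - 42.
Then lcm(f, g) = f·g / gcd(f, g); expanding and making the result monic gives the answer.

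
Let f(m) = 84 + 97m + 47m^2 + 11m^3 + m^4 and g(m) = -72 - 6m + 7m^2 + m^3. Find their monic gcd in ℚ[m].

4 + m

By polynomial division,
  m^4 + 11m^3 + 47m^2 + 97m + 84 = (m + 4)(m^3 + 7m^2 - 6m - 72) + (25m^2 + 193m + 372)
  m^3 + 7m^2 - 6m - 72 = ((1/25)m - 18/625)(25m^2 + 193m + 372) + (-(9576/625)m - 38304/625)
  25m^2 + 193m + 372 = (-(15625/9576)m - 19375/3192)(-(9576/625)m - 38304/625) + (0)
Last nonzero remainder: -(9576/625)m - 38304/625. Dividing through by -9576/625 gives the monic gcd m + 4.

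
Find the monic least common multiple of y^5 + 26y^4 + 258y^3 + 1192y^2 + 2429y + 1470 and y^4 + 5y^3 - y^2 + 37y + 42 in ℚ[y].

y^7 + 24y^6 + 213y^5 + 858y^4 + 1851y^3 + 4956y^2 + 14063y + 10290

By polynomial division,
  y^5 + 26y^4 + 258y^3 + 1192y^2 + 2429y + 1470 = (y + 21)(y^4 + 5y^3 - y^2 + 37y + 42) + (154y^3 + 1176y^2 + 1610y + 588)
  y^4 + 5y^3 - y^2 + 37y + 42 = ((1/154)y - 29/1694)(154y^3 + 1176y^2 + 1610y + 588) + ((1050/121)y^2 + (7350/121)y + 6300/121)
  154y^3 + 1176y^2 + 1610y + 588 = ((1331/75)y + 847/75)((1050/121)y^2 + (7350/121)y + 6300/121) + (0)
Last nonzero remainder: (1050/121)y^2 + (7350/121)y + 6300/121. Dividing through by 1050/121 gives the monic gcd y^2 + 7y + 6.
Then lcm(f, g) = f·g / gcd(f, g); expanding and making the result monic gives the answer.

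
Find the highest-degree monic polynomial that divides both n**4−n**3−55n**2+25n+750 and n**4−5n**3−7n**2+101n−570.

By polynomial division,
  n**4−n**3−55n**2+25n+750 = (n**4−5n**3−7n**2+101n−570) + (4n**3−48n**2−76n+1320)
  n**4−5n**3−7n**2+101n−570 = ((1/4)n+7/4)(4n**3−48n**2−76n+1320) + (96n**2−96n−2880)
  4n**3−48n**2−76n+1320 = ((1/24)n−11/24)(96n**2−96n−2880) + (0)
Last nonzero remainder: 96n**2−96n−2880. Dividing through by 96 gives the monic gcd n**2−n−30.

n**2−n−30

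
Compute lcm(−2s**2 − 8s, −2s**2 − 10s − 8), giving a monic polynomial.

s**3 + 5s**2 + 4s

Repeated division with remainder:
  −2s**2 − 8s = (−2s**2 − 10s − 8) + (2s + 8)
  −2s**2 − 10s − 8 = (−s − 1)(2s + 8) + (0)
Last nonzero remainder: 2s + 8. Dividing through by 2 gives the monic gcd s + 4.
Then lcm(f, g) = f·g / gcd(f, g); expanding and making the result monic gives the answer.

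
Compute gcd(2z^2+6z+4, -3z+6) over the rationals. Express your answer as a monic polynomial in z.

Euclidean algorithm in ℚ[z]:
  2z^2+6z+4 = (-(2/3)z-10/3)(-3z+6) + (24)
  -3z+6 = (-(1/8)z+1/4)(24) + (0)
The last nonzero remainder is the constant 24, so the polynomials are coprime and gcd = 1.

1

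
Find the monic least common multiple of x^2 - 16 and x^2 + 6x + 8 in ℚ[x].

Euclidean algorithm in ℚ[x]:
  x^2 - 16 = (x^2 + 6x + 8) + (-6x - 24)
  x^2 + 6x + 8 = (-(1/6)x - 1/3)(-6x - 24) + (0)
Last nonzero remainder: -6x - 24. Dividing through by -6 gives the monic gcd x + 4.
Then lcm(f, g) = f·g / gcd(f, g); expanding and making the result monic gives the answer.

x^3 + 2x^2 - 16x - 32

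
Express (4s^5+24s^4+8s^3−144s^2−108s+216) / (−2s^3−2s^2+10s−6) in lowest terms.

(−2s^3−8s^2+6s+36)/(s−1)

Euclidean algorithm in ℚ[s]:
  4s^5+24s^4+8s^3−144s^2−108s+216 = (−2s^2−10s−4)(−2s^3−2s^2+10s−6) + (−64s^2−128s+192)
  −2s^3−2s^2+10s−6 = ((1/32)s−1/32)(−64s^2−128s+192) + (0)
Last nonzero remainder: −64s^2−128s+192. Dividing through by −64 gives the monic gcd s^2+2s−3.
Cancel s^2+2s−3 from numerator and denominator to get the reduced form.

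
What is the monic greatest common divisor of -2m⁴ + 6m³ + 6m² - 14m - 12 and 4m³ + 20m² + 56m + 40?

m + 1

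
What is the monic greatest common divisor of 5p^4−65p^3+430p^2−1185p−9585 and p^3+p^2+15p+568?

p^2−7p+71

Apply the Euclidean algorithm:
  5p^4−65p^3+430p^2−1185p−9585 = (5p−70)(p^3+p^2+15p+568) + (425p^2−2975p+30175)
  p^3+p^2+15p+568 = ((1/425)p+8/425)(425p^2−2975p+30175) + (0)
Last nonzero remainder: 425p^2−2975p+30175. Dividing through by 425 gives the monic gcd p^2−7p+71.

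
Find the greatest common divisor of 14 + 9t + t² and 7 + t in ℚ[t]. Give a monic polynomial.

7 + t

Apply the Euclidean algorithm:
  t² + 9t + 14 = (t + 2)(t + 7) + (0)
The last nonzero remainder t + 7 is already monic.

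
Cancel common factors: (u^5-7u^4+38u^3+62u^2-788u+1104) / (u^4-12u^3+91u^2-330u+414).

(u^2+2u-8)/(u-3)

Repeated division with remainder:
  u^5-7u^4+38u^3+62u^2-788u+1104 = (u+5)(u^4-12u^3+91u^2-330u+414) + (7u^3-63u^2+448u-966)
  u^4-12u^3+91u^2-330u+414 = ((1/7)u-3/7)(7u^3-63u^2+448u-966) + (0)
Last nonzero remainder: 7u^3-63u^2+448u-966. Dividing through by 7 gives the monic gcd u^3-9u^2+64u-138.
Cancel u^3-9u^2+64u-138 from numerator and denominator to get the reduced form.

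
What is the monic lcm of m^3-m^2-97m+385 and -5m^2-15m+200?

Apply the Euclidean algorithm:
  m^3-m^2-97m+385 = (-(1/5)m+4/5)(-5m^2-15m+200) + (-45m+225)
  -5m^2-15m+200 = ((1/9)m+8/9)(-45m+225) + (0)
Last nonzero remainder: -45m+225. Dividing through by -45 gives the monic gcd m-5.
Then lcm(f, g) = f·g / gcd(f, g); expanding and making the result monic gives the answer.

m^4+7m^3-105m^2-391m+3080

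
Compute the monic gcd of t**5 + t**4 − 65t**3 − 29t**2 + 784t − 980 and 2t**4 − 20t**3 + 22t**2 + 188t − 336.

t**2 − 9t + 14

By polynomial division,
  t**5 + t**4 − 65t**3 − 29t**2 + 784t − 980 = ((1/2)t + 11/2)(2t**4 − 20t**3 + 22t**2 + 188t − 336) + (34t**3 − 244t**2 − 82t + 868)
  2t**4 − 20t**3 + 22t**2 + 188t − 336 = ((1/17)t − 48/289)(34t**3 − 244t**2 − 82t + 868) + (−(3960/289)t**2 + (35640/289)t − 55440/289)
  34t**3 − 244t**2 − 82t + 868 = (−(4913/1980)t − 8959/1980)(−(3960/289)t**2 + (35640/289)t − 55440/289) + (0)
Last nonzero remainder: −(3960/289)t**2 + (35640/289)t − 55440/289. Dividing through by −3960/289 gives the monic gcd t**2 − 9t + 14.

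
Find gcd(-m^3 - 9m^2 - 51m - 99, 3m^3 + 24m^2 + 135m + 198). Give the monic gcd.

Apply the Euclidean algorithm:
  -m^3 - 9m^2 - 51m - 99 = (-1/3)(3m^3 + 24m^2 + 135m + 198) + (-m^2 - 6m - 33)
  3m^3 + 24m^2 + 135m + 198 = (-3m - 6)(-m^2 - 6m - 33) + (0)
Last nonzero remainder: -m^2 - 6m - 33. Dividing through by -1 gives the monic gcd m^2 + 6m + 33.

m^2 + 6m + 33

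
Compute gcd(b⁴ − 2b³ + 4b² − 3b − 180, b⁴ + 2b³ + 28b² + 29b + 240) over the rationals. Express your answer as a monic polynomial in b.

b² − b + 15

Euclidean algorithm in ℚ[b]:
  b⁴ − 2b³ + 4b² − 3b − 180 = (b⁴ + 2b³ + 28b² + 29b + 240) + (−4b³ − 24b² − 32b − 420)
  b⁴ + 2b³ + 28b² + 29b + 240 = (−(1/4)b + 1)(−4b³ − 24b² − 32b − 420) + (44b² − 44b + 660)
  −4b³ − 24b² − 32b − 420 = (−(1/11)b − 7/11)(44b² − 44b + 660) + (0)
Last nonzero remainder: 44b² − 44b + 660. Dividing through by 44 gives the monic gcd b² − b + 15.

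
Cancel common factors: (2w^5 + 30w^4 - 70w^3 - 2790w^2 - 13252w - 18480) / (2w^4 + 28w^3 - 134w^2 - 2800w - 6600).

Repeated division with remainder:
  2w^5 + 30w^4 - 70w^3 - 2790w^2 - 13252w - 18480 = (w + 1)(2w^4 + 28w^3 - 134w^2 - 2800w - 6600) + (36w^3 + 144w^2 - 3852w - 11880)
  2w^4 + 28w^3 - 134w^2 - 2800w - 6600 = ((1/18)w + 5/9)(36w^3 + 144w^2 - 3852w - 11880) + (0)
Last nonzero remainder: 36w^3 + 144w^2 - 3852w - 11880. Dividing through by 36 gives the monic gcd w^3 + 4w^2 - 107w - 330.
Cancel w^3 + 4w^2 - 107w - 330 from numerator and denominator to get the reduced form.

(w^2 + 11w + 28)/(w + 10)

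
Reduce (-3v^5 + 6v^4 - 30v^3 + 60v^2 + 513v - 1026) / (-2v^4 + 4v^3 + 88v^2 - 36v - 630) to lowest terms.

Apply the Euclidean algorithm:
  -3v^5 + 6v^4 - 30v^3 + 60v^2 + 513v - 1026 = ((3/2)v)(-2v^4 + 4v^3 + 88v^2 - 36v - 630) + (-162v^3 + 114v^2 + 1458v - 1026)
  -2v^4 + 4v^3 + 88v^2 - 36v - 630 = ((1/81)v - 35/2187)(-162v^3 + 114v^2 + 1458v - 1026) + ((52360/729)v^2 - 52360/81)
  -162v^3 + 114v^2 + 1458v - 1026 = (-(59049/26180)v + 41553/26180)((52360/729)v^2 - 52360/81) + (0)
Last nonzero remainder: (52360/729)v^2 - 52360/81. Dividing through by 52360/729 gives the monic gcd v^2 - 9.
Cancel v^2 - 9 from numerator and denominator to get the reduced form.

(3v^3 - 6v^2 + 57v - 114)/(2v^2 - 4v - 70)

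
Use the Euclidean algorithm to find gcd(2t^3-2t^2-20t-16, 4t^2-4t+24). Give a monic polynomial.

1

Euclidean algorithm in ℚ[t]:
  2t^3-2t^2-20t-16 = ((1/2)t)(4t^2-4t+24) + (-32t-16)
  4t^2-4t+24 = (-(1/8)t+3/16)(-32t-16) + (27)
  -32t-16 = (-(32/27)t-16/27)(27) + (0)
The last nonzero remainder is the constant 27, so the polynomials are coprime and gcd = 1.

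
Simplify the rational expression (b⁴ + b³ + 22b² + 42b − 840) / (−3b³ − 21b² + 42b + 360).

Repeated division with remainder:
  b⁴ + b³ + 22b² + 42b − 840 = (−(1/3)b + 2)(−3b³ − 21b² + 42b + 360) + (78b² + 78b − 1560)
  −3b³ − 21b² + 42b + 360 = (−(1/26)b − 3/13)(78b² + 78b − 1560) + (0)
Last nonzero remainder: 78b² + 78b − 1560. Dividing through by 78 gives the monic gcd b² + b − 20.
Cancel b² + b − 20 from numerator and denominator to get the reduced form.

(−b² − 42)/(3b + 18)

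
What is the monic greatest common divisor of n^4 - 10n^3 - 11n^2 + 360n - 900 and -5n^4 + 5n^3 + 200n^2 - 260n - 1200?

n^2 + n - 30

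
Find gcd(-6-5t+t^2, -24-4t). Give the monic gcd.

Euclidean algorithm in ℚ[t]:
  t^2-5t-6 = (-(1/4)t+11/4)(-4t-24) + (60)
  -4t-24 = (-(1/15)t-2/5)(60) + (0)
The last nonzero remainder is the constant 60, so the polynomials are coprime and gcd = 1.

1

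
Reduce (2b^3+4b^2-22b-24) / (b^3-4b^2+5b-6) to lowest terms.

By polynomial division,
  2b^3+4b^2-22b-24 = (2)(b^3-4b^2+5b-6) + (12b^2-32b-12)
  b^3-4b^2+5b-6 = ((1/12)b-1/9)(12b^2-32b-12) + ((22/9)b-22/3)
  12b^2-32b-12 = ((54/11)b+18/11)((22/9)b-22/3) + (0)
Last nonzero remainder: (22/9)b-22/3. Dividing through by 22/9 gives the monic gcd b-3.
Cancel b-3 from numerator and denominator to get the reduced form.

(2b^2+10b+8)/(b^2-b+2)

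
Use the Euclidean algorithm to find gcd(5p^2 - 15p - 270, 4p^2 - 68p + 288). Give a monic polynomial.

p - 9

Repeated division with remainder:
  5p^2 - 15p - 270 = (5/4)(4p^2 - 68p + 288) + (70p - 630)
  4p^2 - 68p + 288 = ((2/35)p - 16/35)(70p - 630) + (0)
Last nonzero remainder: 70p - 630. Dividing through by 70 gives the monic gcd p - 9.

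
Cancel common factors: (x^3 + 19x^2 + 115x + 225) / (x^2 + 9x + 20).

By polynomial division,
  x^3 + 19x^2 + 115x + 225 = (x + 10)(x^2 + 9x + 20) + (5x + 25)
  x^2 + 9x + 20 = ((1/5)x + 4/5)(5x + 25) + (0)
Last nonzero remainder: 5x + 25. Dividing through by 5 gives the monic gcd x + 5.
Cancel x + 5 from numerator and denominator to get the reduced form.

(x^2 + 14x + 45)/(x + 4)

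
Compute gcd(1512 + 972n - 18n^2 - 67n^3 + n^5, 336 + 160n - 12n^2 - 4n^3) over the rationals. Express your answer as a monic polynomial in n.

-84 - 40n + 3n^2 + n^3

Euclidean algorithm in ℚ[n]:
  n^5 - 67n^3 - 18n^2 + 972n + 1512 = (-(1/4)n^2 + (3/4)n + 9/2)(-4n^3 - 12n^2 + 160n + 336) + (0)
Last nonzero remainder: -4n^3 - 12n^2 + 160n + 336. Dividing through by -4 gives the monic gcd n^3 + 3n^2 - 40n - 84.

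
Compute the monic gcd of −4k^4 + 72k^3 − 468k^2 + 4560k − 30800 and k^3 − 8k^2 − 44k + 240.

k − 10

Euclidean algorithm in ℚ[k]:
  −4k^4 + 72k^3 − 468k^2 + 4560k − 30800 = (−4k + 40)(k^3 − 8k^2 − 44k + 240) + (−324k^2 + 7280k − 40400)
  k^3 − 8k^2 − 44k + 240 = (−(1/324)k − 293/6561)(−324k^2 + 7280k − 40400) + ((1026256/6561)k − 10262560/6561)
  −324k^2 + 7280k − 40400 = (−(531441/256564)k + 3313305/128282)((1026256/6561)k − 10262560/6561) + (0)
Last nonzero remainder: (1026256/6561)k − 10262560/6561. Dividing through by 1026256/6561 gives the monic gcd k − 10.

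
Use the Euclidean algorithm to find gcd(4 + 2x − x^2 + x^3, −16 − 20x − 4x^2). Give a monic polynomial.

By polynomial division,
  x^3 − x^2 + 2x + 4 = (−(1/4)x + 3/2)(−4x^2 − 20x − 16) + (28x + 28)
  −4x^2 − 20x − 16 = (−(1/7)x − 4/7)(28x + 28) + (0)
Last nonzero remainder: 28x + 28. Dividing through by 28 gives the monic gcd x + 1.

1 + x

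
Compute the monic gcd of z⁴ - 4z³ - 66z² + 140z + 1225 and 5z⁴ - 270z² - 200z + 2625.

Repeated division with remainder:
  z⁴ - 4z³ - 66z² + 140z + 1225 = (1/5)(5z⁴ - 270z² - 200z + 2625) + (-4z³ - 12z² + 180z + 700)
  5z⁴ - 270z² - 200z + 2625 = (-(5/4)z + 15/4)(-4z³ - 12z² + 180z + 700) + (0)
Last nonzero remainder: -4z³ - 12z² + 180z + 700. Dividing through by -4 gives the monic gcd z³ + 3z² - 45z - 175.

z³ + 3z² - 45z - 175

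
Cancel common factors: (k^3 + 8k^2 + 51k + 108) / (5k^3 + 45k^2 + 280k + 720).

(k + 3)/(5k + 20)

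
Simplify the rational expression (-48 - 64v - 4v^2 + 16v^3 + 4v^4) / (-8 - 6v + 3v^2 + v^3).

(24 + 20v + 4v^2)/(4 + v)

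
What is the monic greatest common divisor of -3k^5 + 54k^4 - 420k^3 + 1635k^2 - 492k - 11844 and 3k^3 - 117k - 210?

k^2 - 5k - 14

Euclidean algorithm in ℚ[k]:
  -3k^5 + 54k^4 - 420k^3 + 1635k^2 - 492k - 11844 = (-k^2 + 18k - 179)(3k^3 - 117k - 210) + (3531k^2 - 17655k - 49434)
  3k^3 - 117k - 210 = ((1/1177)k + 5/1177)(3531k^2 - 17655k - 49434) + (0)
Last nonzero remainder: 3531k^2 - 17655k - 49434. Dividing through by 3531 gives the monic gcd k^2 - 5k - 14.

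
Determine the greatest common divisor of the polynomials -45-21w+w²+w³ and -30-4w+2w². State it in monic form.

-15-2w+w²

Apply the Euclidean algorithm:
  w³+w²-21w-45 = ((1/2)w+3/2)(2w²-4w-30) + (0)
Last nonzero remainder: 2w²-4w-30. Dividing through by 2 gives the monic gcd w²-2w-15.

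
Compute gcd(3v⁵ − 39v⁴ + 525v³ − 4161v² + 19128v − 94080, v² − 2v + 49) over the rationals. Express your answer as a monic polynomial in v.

v² − 2v + 49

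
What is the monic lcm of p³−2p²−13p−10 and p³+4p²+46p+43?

By polynomial division,
  p³−2p²−13p−10 = (p³+4p²+46p+43) + (−6p²−59p−53)
  p³+4p²+46p+43 = (−(1/6)p+35/36)(−6p²−59p−53) + ((3403/36)p+3403/36)
  −6p²−59p−53 = (−(216/3403)p−1908/3403)((3403/36)p+3403/36) + (0)
Last nonzero remainder: (3403/36)p+3403/36. Dividing through by 3403/36 gives the monic gcd p+1.
Then lcm(f, g) = f·g / gcd(f, g); expanding and making the result monic gives the answer.

p⁵+p⁴+24p³−135p²−589p−430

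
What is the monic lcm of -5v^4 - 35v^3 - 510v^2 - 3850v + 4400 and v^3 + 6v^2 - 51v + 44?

Euclidean algorithm in ℚ[v]:
  -5v^4 - 35v^3 - 510v^2 - 3850v + 4400 = (-5v - 5)(v^3 + 6v^2 - 51v + 44) + (-735v^2 - 3885v + 4620)
  v^3 + 6v^2 - 51v + 44 = (-(1/735)v - 1/1029)(-735v^2 - 3885v + 4620) + (-(2376/49)v + 2376/49)
  -735v^2 - 3885v + 4620 = ((12005/792)v + 1715/18)(-(2376/49)v + 2376/49) + (0)
Last nonzero remainder: -(2376/49)v + 2376/49. Dividing through by -2376/49 gives the monic gcd v - 1.
Then lcm(f, g) = f·g / gcd(f, g); expanding and making the result monic gives the answer.

v^6 + 14v^5 + 107v^4 + 1176v^3 + 22v^2 - 40040v + 38720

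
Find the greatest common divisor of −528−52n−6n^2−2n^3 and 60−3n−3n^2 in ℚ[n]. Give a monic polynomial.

1

Repeated division with remainder:
  −2n^3−6n^2−52n−528 = ((2/3)n+4/3)(−3n^2−3n+60) + (−88n−608)
  −3n^2−3n+60 = ((3/88)n−195/968)(−88n−608) + (−7560/121)
  −88n−608 = ((1331/945)n+9196/945)(−7560/121) + (0)
The last nonzero remainder is the constant −7560/121, so the polynomials are coprime and gcd = 1.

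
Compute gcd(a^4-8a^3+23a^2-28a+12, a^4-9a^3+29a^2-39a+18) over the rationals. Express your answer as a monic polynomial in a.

Repeated division with remainder:
  a^4-8a^3+23a^2-28a+12 = (a^4-9a^3+29a^2-39a+18) + (a^3-6a^2+11a-6)
  a^4-9a^3+29a^2-39a+18 = (a-3)(a^3-6a^2+11a-6) + (0)
The last nonzero remainder a^3-6a^2+11a-6 is already monic.

a^3-6a^2+11a-6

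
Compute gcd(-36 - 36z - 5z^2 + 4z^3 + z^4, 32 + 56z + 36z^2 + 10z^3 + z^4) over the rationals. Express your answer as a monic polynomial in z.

Apply the Euclidean algorithm:
  z^4 + 4z^3 - 5z^2 - 36z - 36 = (z^4 + 10z^3 + 36z^2 + 56z + 32) + (-6z^3 - 41z^2 - 92z - 68)
  z^4 + 10z^3 + 36z^2 + 56z + 32 = (-(1/6)z - 19/36)(-6z^3 - 41z^2 - 92z - 68) + (-(35/36)z^2 - (35/9)z - 35/9)
  -6z^3 - 41z^2 - 92z - 68 = ((216/35)z + 612/35)(-(35/36)z^2 - (35/9)z - 35/9) + (0)
Last nonzero remainder: -(35/36)z^2 - (35/9)z - 35/9. Dividing through by -35/36 gives the monic gcd z^2 + 4z + 4.

4 + 4z + z^2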